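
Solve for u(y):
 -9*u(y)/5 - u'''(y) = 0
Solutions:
 u(y) = C3*exp(-15^(2/3)*y/5) + (C1*sin(3*3^(1/6)*5^(2/3)*y/10) + C2*cos(3*3^(1/6)*5^(2/3)*y/10))*exp(15^(2/3)*y/10)


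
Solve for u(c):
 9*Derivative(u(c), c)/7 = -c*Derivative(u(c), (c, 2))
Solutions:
 u(c) = C1 + C2/c^(2/7)


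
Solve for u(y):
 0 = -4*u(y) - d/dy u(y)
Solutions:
 u(y) = C1*exp(-4*y)


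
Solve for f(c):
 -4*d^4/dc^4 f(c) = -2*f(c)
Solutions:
 f(c) = C1*exp(-2^(3/4)*c/2) + C2*exp(2^(3/4)*c/2) + C3*sin(2^(3/4)*c/2) + C4*cos(2^(3/4)*c/2)


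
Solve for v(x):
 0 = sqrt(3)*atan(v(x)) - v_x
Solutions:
 Integral(1/atan(_y), (_y, v(x))) = C1 + sqrt(3)*x


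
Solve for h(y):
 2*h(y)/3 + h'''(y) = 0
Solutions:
 h(y) = C3*exp(-2^(1/3)*3^(2/3)*y/3) + (C1*sin(2^(1/3)*3^(1/6)*y/2) + C2*cos(2^(1/3)*3^(1/6)*y/2))*exp(2^(1/3)*3^(2/3)*y/6)


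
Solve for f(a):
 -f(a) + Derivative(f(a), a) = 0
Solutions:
 f(a) = C1*exp(a)


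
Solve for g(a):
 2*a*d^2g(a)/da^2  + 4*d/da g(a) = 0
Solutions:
 g(a) = C1 + C2/a


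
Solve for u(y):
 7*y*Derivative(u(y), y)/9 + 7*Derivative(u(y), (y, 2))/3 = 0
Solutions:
 u(y) = C1 + C2*erf(sqrt(6)*y/6)


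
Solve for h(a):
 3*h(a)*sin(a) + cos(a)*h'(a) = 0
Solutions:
 h(a) = C1*cos(a)^3


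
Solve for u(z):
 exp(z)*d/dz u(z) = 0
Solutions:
 u(z) = C1


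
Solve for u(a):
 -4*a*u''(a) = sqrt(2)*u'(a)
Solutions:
 u(a) = C1 + C2*a^(1 - sqrt(2)/4)


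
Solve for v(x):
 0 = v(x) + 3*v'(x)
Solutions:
 v(x) = C1*exp(-x/3)


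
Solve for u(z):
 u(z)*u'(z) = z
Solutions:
 u(z) = -sqrt(C1 + z^2)
 u(z) = sqrt(C1 + z^2)


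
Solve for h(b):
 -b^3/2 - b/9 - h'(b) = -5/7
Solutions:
 h(b) = C1 - b^4/8 - b^2/18 + 5*b/7


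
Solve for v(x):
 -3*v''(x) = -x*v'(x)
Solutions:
 v(x) = C1 + C2*erfi(sqrt(6)*x/6)


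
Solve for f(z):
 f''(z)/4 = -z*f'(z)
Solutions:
 f(z) = C1 + C2*erf(sqrt(2)*z)


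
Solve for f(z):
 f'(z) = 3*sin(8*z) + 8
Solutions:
 f(z) = C1 + 8*z - 3*cos(8*z)/8


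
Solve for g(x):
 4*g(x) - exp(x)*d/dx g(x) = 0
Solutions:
 g(x) = C1*exp(-4*exp(-x))


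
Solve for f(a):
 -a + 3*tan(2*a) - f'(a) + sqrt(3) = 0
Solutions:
 f(a) = C1 - a^2/2 + sqrt(3)*a - 3*log(cos(2*a))/2


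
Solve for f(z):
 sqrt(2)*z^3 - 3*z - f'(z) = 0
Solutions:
 f(z) = C1 + sqrt(2)*z^4/4 - 3*z^2/2


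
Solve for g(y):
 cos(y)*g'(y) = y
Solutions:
 g(y) = C1 + Integral(y/cos(y), y)


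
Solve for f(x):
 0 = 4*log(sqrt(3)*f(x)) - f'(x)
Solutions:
 -Integral(1/(2*log(_y) + log(3)), (_y, f(x)))/2 = C1 - x


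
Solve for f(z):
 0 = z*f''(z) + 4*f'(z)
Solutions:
 f(z) = C1 + C2/z^3


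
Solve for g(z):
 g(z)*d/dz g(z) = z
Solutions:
 g(z) = -sqrt(C1 + z^2)
 g(z) = sqrt(C1 + z^2)


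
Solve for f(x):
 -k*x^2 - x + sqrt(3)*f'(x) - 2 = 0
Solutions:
 f(x) = C1 + sqrt(3)*k*x^3/9 + sqrt(3)*x^2/6 + 2*sqrt(3)*x/3


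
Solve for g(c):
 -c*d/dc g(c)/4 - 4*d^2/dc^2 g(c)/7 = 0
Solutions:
 g(c) = C1 + C2*erf(sqrt(14)*c/8)


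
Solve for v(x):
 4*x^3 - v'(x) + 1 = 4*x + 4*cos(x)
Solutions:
 v(x) = C1 + x^4 - 2*x^2 + x - 4*sin(x)


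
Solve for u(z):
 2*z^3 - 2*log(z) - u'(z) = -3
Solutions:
 u(z) = C1 + z^4/2 - 2*z*log(z) + 5*z


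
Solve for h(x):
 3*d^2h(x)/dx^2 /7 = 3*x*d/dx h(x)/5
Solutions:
 h(x) = C1 + C2*erfi(sqrt(70)*x/10)


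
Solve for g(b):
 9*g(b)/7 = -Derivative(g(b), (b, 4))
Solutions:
 g(b) = (C1*sin(sqrt(6)*7^(3/4)*b/14) + C2*cos(sqrt(6)*7^(3/4)*b/14))*exp(-sqrt(6)*7^(3/4)*b/14) + (C3*sin(sqrt(6)*7^(3/4)*b/14) + C4*cos(sqrt(6)*7^(3/4)*b/14))*exp(sqrt(6)*7^(3/4)*b/14)


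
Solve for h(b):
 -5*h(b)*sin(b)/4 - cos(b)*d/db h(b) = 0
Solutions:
 h(b) = C1*cos(b)^(5/4)


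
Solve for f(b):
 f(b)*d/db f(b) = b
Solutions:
 f(b) = -sqrt(C1 + b^2)
 f(b) = sqrt(C1 + b^2)


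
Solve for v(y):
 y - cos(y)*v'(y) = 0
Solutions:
 v(y) = C1 + Integral(y/cos(y), y)


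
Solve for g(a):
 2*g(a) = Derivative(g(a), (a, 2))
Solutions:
 g(a) = C1*exp(-sqrt(2)*a) + C2*exp(sqrt(2)*a)


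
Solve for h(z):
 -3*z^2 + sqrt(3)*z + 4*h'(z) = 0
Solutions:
 h(z) = C1 + z^3/4 - sqrt(3)*z^2/8


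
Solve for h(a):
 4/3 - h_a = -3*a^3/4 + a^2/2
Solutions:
 h(a) = C1 + 3*a^4/16 - a^3/6 + 4*a/3


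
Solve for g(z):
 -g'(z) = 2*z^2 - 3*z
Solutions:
 g(z) = C1 - 2*z^3/3 + 3*z^2/2


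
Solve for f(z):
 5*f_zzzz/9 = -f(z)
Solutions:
 f(z) = (C1*sin(5^(3/4)*sqrt(6)*z/10) + C2*cos(5^(3/4)*sqrt(6)*z/10))*exp(-5^(3/4)*sqrt(6)*z/10) + (C3*sin(5^(3/4)*sqrt(6)*z/10) + C4*cos(5^(3/4)*sqrt(6)*z/10))*exp(5^(3/4)*sqrt(6)*z/10)


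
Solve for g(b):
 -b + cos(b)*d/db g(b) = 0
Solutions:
 g(b) = C1 + Integral(b/cos(b), b)


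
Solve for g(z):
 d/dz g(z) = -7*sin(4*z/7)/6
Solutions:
 g(z) = C1 + 49*cos(4*z/7)/24


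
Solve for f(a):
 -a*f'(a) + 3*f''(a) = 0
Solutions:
 f(a) = C1 + C2*erfi(sqrt(6)*a/6)


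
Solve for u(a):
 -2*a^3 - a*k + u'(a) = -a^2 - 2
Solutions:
 u(a) = C1 + a^4/2 - a^3/3 + a^2*k/2 - 2*a


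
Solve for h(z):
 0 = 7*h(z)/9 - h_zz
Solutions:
 h(z) = C1*exp(-sqrt(7)*z/3) + C2*exp(sqrt(7)*z/3)


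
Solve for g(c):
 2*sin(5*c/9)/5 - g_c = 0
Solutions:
 g(c) = C1 - 18*cos(5*c/9)/25


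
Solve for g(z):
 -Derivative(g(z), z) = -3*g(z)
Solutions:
 g(z) = C1*exp(3*z)


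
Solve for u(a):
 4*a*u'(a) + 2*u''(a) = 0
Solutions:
 u(a) = C1 + C2*erf(a)


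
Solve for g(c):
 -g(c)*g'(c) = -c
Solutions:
 g(c) = -sqrt(C1 + c^2)
 g(c) = sqrt(C1 + c^2)


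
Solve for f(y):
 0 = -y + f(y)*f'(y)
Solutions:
 f(y) = -sqrt(C1 + y^2)
 f(y) = sqrt(C1 + y^2)


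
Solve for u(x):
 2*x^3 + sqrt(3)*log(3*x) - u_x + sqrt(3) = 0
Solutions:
 u(x) = C1 + x^4/2 + sqrt(3)*x*log(x) + sqrt(3)*x*log(3)


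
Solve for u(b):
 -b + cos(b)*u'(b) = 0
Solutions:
 u(b) = C1 + Integral(b/cos(b), b)


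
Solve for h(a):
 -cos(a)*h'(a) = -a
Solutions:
 h(a) = C1 + Integral(a/cos(a), a)


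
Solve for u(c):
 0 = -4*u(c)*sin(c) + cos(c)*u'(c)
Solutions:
 u(c) = C1/cos(c)^4


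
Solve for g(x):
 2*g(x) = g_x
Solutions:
 g(x) = C1*exp(2*x)


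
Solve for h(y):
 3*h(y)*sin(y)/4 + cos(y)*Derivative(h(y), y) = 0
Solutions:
 h(y) = C1*cos(y)^(3/4)


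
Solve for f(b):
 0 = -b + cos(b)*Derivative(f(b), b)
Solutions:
 f(b) = C1 + Integral(b/cos(b), b)


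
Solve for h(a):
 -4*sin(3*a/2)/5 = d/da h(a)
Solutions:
 h(a) = C1 + 8*cos(3*a/2)/15


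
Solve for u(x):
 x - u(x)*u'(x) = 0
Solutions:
 u(x) = -sqrt(C1 + x^2)
 u(x) = sqrt(C1 + x^2)


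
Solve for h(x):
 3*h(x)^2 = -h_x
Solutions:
 h(x) = 1/(C1 + 3*x)


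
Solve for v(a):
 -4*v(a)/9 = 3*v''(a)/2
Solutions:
 v(a) = C1*sin(2*sqrt(6)*a/9) + C2*cos(2*sqrt(6)*a/9)


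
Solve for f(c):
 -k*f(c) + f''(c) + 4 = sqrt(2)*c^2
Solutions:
 f(c) = C1*exp(-c*sqrt(k)) + C2*exp(c*sqrt(k)) - sqrt(2)*c^2/k + 4/k - 2*sqrt(2)/k^2


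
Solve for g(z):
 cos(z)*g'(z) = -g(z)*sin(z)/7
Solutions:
 g(z) = C1*cos(z)^(1/7)


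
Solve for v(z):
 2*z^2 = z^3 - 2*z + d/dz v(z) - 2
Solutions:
 v(z) = C1 - z^4/4 + 2*z^3/3 + z^2 + 2*z


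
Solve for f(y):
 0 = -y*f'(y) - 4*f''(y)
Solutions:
 f(y) = C1 + C2*erf(sqrt(2)*y/4)


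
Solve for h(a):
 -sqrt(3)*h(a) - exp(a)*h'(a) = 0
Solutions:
 h(a) = C1*exp(sqrt(3)*exp(-a))


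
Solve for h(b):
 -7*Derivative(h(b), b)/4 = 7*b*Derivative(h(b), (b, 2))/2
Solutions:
 h(b) = C1 + C2*sqrt(b)


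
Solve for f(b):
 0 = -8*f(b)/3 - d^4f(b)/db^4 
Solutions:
 f(b) = (C1*sin(2^(1/4)*3^(3/4)*b/3) + C2*cos(2^(1/4)*3^(3/4)*b/3))*exp(-2^(1/4)*3^(3/4)*b/3) + (C3*sin(2^(1/4)*3^(3/4)*b/3) + C4*cos(2^(1/4)*3^(3/4)*b/3))*exp(2^(1/4)*3^(3/4)*b/3)


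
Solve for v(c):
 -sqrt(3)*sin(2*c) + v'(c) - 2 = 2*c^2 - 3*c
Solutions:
 v(c) = C1 + 2*c^3/3 - 3*c^2/2 + 2*c - sqrt(3)*cos(2*c)/2


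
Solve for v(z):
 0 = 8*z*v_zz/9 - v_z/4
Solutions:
 v(z) = C1 + C2*z^(41/32)


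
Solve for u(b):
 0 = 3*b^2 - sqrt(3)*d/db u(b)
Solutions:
 u(b) = C1 + sqrt(3)*b^3/3


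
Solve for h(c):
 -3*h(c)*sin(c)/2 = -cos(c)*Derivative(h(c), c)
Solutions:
 h(c) = C1/cos(c)^(3/2)


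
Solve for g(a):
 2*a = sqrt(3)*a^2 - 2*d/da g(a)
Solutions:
 g(a) = C1 + sqrt(3)*a^3/6 - a^2/2


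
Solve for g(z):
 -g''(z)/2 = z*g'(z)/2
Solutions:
 g(z) = C1 + C2*erf(sqrt(2)*z/2)


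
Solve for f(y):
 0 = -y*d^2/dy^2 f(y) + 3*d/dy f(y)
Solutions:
 f(y) = C1 + C2*y^4


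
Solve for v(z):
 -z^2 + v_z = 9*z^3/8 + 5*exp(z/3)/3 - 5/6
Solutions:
 v(z) = C1 + 9*z^4/32 + z^3/3 - 5*z/6 + 5*exp(z/3)


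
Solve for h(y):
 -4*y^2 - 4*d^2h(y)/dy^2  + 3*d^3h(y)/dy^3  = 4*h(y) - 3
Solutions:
 h(y) = C1*exp(y*(-2^(1/3)*(9*sqrt(921) + 275)^(1/3) - 8*2^(2/3)/(9*sqrt(921) + 275)^(1/3) + 8)/18)*sin(2^(1/3)*sqrt(3)*y*(-(9*sqrt(921) + 275)^(1/3) + 8*2^(1/3)/(9*sqrt(921) + 275)^(1/3))/18) + C2*exp(y*(-2^(1/3)*(9*sqrt(921) + 275)^(1/3) - 8*2^(2/3)/(9*sqrt(921) + 275)^(1/3) + 8)/18)*cos(2^(1/3)*sqrt(3)*y*(-(9*sqrt(921) + 275)^(1/3) + 8*2^(1/3)/(9*sqrt(921) + 275)^(1/3))/18) + C3*exp(y*(8*2^(2/3)/(9*sqrt(921) + 275)^(1/3) + 4 + 2^(1/3)*(9*sqrt(921) + 275)^(1/3))/9) - y^2 + 11/4


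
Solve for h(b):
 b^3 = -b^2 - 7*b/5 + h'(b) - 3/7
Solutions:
 h(b) = C1 + b^4/4 + b^3/3 + 7*b^2/10 + 3*b/7


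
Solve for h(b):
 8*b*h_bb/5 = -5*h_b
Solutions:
 h(b) = C1 + C2/b^(17/8)


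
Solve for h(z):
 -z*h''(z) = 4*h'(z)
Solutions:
 h(z) = C1 + C2/z^3


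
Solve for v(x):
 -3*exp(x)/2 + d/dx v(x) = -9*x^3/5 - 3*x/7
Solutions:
 v(x) = C1 - 9*x^4/20 - 3*x^2/14 + 3*exp(x)/2


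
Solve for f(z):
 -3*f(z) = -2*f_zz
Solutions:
 f(z) = C1*exp(-sqrt(6)*z/2) + C2*exp(sqrt(6)*z/2)


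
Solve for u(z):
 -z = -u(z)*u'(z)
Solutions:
 u(z) = -sqrt(C1 + z^2)
 u(z) = sqrt(C1 + z^2)


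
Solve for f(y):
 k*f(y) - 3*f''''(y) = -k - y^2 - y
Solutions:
 f(y) = C1*exp(-3^(3/4)*k^(1/4)*y/3) + C2*exp(3^(3/4)*k^(1/4)*y/3) + C3*exp(-3^(3/4)*I*k^(1/4)*y/3) + C4*exp(3^(3/4)*I*k^(1/4)*y/3) - 1 - y^2/k - y/k


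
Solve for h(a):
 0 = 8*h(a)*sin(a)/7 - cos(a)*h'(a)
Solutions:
 h(a) = C1/cos(a)^(8/7)


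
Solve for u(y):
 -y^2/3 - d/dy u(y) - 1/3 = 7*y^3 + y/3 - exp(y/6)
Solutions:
 u(y) = C1 - 7*y^4/4 - y^3/9 - y^2/6 - y/3 + 6*exp(y/6)


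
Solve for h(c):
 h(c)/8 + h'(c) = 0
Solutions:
 h(c) = C1*exp(-c/8)


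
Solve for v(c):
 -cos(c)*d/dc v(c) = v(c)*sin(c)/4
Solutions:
 v(c) = C1*cos(c)^(1/4)


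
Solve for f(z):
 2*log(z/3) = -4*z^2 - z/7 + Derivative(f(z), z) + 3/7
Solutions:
 f(z) = C1 + 4*z^3/3 + z^2/14 + 2*z*log(z) - 17*z/7 - 2*z*log(3)


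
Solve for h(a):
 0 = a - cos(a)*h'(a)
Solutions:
 h(a) = C1 + Integral(a/cos(a), a)


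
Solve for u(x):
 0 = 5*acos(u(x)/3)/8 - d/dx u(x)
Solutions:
 Integral(1/acos(_y/3), (_y, u(x))) = C1 + 5*x/8


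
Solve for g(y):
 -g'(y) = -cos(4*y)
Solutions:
 g(y) = C1 + sin(4*y)/4


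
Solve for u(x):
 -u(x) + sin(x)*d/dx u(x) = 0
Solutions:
 u(x) = C1*sqrt(cos(x) - 1)/sqrt(cos(x) + 1)


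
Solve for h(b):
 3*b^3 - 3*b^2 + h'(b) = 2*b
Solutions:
 h(b) = C1 - 3*b^4/4 + b^3 + b^2


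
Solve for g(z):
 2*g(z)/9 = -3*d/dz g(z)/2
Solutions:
 g(z) = C1*exp(-4*z/27)


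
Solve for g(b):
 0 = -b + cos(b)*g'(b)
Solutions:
 g(b) = C1 + Integral(b/cos(b), b)


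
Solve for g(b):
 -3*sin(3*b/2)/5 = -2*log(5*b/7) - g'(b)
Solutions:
 g(b) = C1 - 2*b*log(b) - 2*b*log(5) + 2*b + 2*b*log(7) - 2*cos(3*b/2)/5


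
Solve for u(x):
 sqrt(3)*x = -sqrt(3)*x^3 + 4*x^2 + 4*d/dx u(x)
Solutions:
 u(x) = C1 + sqrt(3)*x^4/16 - x^3/3 + sqrt(3)*x^2/8


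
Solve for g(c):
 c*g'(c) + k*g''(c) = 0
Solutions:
 g(c) = C1 + C2*sqrt(k)*erf(sqrt(2)*c*sqrt(1/k)/2)


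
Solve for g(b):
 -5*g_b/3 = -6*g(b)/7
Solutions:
 g(b) = C1*exp(18*b/35)


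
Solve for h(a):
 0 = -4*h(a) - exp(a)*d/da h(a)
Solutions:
 h(a) = C1*exp(4*exp(-a))


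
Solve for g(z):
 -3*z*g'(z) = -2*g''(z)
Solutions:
 g(z) = C1 + C2*erfi(sqrt(3)*z/2)


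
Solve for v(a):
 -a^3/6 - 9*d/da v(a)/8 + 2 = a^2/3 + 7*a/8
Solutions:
 v(a) = C1 - a^4/27 - 8*a^3/81 - 7*a^2/18 + 16*a/9


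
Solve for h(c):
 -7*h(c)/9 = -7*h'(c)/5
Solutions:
 h(c) = C1*exp(5*c/9)


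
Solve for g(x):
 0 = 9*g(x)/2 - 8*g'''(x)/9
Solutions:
 g(x) = C3*exp(3*2^(2/3)*3^(1/3)*x/4) + (C1*sin(3*2^(2/3)*3^(5/6)*x/8) + C2*cos(3*2^(2/3)*3^(5/6)*x/8))*exp(-3*2^(2/3)*3^(1/3)*x/8)


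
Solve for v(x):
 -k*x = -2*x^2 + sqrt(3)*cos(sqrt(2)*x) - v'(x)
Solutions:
 v(x) = C1 + k*x^2/2 - 2*x^3/3 + sqrt(6)*sin(sqrt(2)*x)/2


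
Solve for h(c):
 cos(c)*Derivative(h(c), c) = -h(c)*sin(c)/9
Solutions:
 h(c) = C1*cos(c)^(1/9)


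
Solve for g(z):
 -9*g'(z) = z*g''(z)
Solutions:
 g(z) = C1 + C2/z^8


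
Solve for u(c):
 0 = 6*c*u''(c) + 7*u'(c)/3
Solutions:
 u(c) = C1 + C2*c^(11/18)


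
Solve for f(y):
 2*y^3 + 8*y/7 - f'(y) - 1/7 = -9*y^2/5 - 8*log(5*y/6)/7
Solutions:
 f(y) = C1 + y^4/2 + 3*y^3/5 + 4*y^2/7 + 8*y*log(y)/7 - 8*y*log(6)/7 - 9*y/7 + 8*y*log(5)/7


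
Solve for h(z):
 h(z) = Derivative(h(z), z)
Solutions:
 h(z) = C1*exp(z)


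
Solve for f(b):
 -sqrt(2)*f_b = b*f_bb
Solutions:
 f(b) = C1 + C2*b^(1 - sqrt(2))


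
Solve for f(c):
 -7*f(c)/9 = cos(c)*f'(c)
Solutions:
 f(c) = C1*(sin(c) - 1)^(7/18)/(sin(c) + 1)^(7/18)


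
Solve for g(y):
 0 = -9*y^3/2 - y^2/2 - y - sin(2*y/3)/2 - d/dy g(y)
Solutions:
 g(y) = C1 - 9*y^4/8 - y^3/6 - y^2/2 + 3*cos(2*y/3)/4


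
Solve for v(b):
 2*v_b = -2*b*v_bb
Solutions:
 v(b) = C1 + C2*log(b)


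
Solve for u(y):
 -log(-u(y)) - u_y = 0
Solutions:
 -li(-u(y)) = C1 - y


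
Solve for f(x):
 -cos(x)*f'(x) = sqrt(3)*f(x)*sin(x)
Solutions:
 f(x) = C1*cos(x)^(sqrt(3))


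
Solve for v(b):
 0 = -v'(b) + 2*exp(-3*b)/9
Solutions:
 v(b) = C1 - 2*exp(-3*b)/27


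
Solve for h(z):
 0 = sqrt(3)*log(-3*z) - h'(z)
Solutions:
 h(z) = C1 + sqrt(3)*z*log(-z) + sqrt(3)*z*(-1 + log(3))


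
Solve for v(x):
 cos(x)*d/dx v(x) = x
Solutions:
 v(x) = C1 + Integral(x/cos(x), x)


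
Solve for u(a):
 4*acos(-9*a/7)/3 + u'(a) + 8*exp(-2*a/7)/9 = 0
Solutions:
 u(a) = C1 - 4*a*acos(-9*a/7)/3 - 4*sqrt(49 - 81*a^2)/27 + 28*exp(-2*a/7)/9


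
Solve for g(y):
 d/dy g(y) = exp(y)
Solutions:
 g(y) = C1 + exp(y)


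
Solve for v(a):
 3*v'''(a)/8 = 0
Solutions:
 v(a) = C1 + C2*a + C3*a^2


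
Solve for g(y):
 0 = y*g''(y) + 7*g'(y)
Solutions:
 g(y) = C1 + C2/y^6


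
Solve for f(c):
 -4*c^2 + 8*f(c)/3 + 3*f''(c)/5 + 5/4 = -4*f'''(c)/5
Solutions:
 f(c) = C1*exp(c*(-6 + 3*3^(1/3)/(8*sqrt(1630) + 323)^(1/3) + 3^(2/3)*(8*sqrt(1630) + 323)^(1/3))/24)*sin(3^(1/6)*c*(-(8*sqrt(1630) + 323)^(1/3) + 3^(2/3)/(8*sqrt(1630) + 323)^(1/3))/8) + C2*exp(c*(-6 + 3*3^(1/3)/(8*sqrt(1630) + 323)^(1/3) + 3^(2/3)*(8*sqrt(1630) + 323)^(1/3))/24)*cos(3^(1/6)*c*(-(8*sqrt(1630) + 323)^(1/3) + 3^(2/3)/(8*sqrt(1630) + 323)^(1/3))/8) + C3*exp(-c*(3*3^(1/3)/(8*sqrt(1630) + 323)^(1/3) + 3 + 3^(2/3)*(8*sqrt(1630) + 323)^(1/3))/12) + 3*c^2/2 - 183/160


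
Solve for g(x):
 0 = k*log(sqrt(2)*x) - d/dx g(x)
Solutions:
 g(x) = C1 + k*x*log(x) - k*x + k*x*log(2)/2


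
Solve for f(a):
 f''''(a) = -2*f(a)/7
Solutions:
 f(a) = (C1*sin(14^(3/4)*a/14) + C2*cos(14^(3/4)*a/14))*exp(-14^(3/4)*a/14) + (C3*sin(14^(3/4)*a/14) + C4*cos(14^(3/4)*a/14))*exp(14^(3/4)*a/14)


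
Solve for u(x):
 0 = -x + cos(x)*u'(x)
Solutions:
 u(x) = C1 + Integral(x/cos(x), x)


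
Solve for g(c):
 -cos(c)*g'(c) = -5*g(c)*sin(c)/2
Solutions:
 g(c) = C1/cos(c)^(5/2)


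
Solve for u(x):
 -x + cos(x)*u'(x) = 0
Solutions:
 u(x) = C1 + Integral(x/cos(x), x)


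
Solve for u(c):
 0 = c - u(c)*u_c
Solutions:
 u(c) = -sqrt(C1 + c^2)
 u(c) = sqrt(C1 + c^2)


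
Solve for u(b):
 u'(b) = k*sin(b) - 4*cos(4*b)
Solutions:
 u(b) = C1 - k*cos(b) - sin(4*b)


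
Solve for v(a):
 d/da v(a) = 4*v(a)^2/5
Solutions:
 v(a) = -5/(C1 + 4*a)


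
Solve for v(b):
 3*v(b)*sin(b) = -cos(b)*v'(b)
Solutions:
 v(b) = C1*cos(b)^3


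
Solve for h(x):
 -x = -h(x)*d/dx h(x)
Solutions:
 h(x) = -sqrt(C1 + x^2)
 h(x) = sqrt(C1 + x^2)


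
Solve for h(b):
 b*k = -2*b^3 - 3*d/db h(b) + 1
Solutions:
 h(b) = C1 - b^4/6 - b^2*k/6 + b/3


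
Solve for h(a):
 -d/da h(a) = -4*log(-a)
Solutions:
 h(a) = C1 + 4*a*log(-a) - 4*a


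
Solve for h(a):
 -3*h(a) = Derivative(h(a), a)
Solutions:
 h(a) = C1*exp(-3*a)


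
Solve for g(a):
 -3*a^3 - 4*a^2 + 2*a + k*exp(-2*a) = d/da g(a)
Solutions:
 g(a) = C1 - 3*a^4/4 - 4*a^3/3 + a^2 - k*exp(-2*a)/2


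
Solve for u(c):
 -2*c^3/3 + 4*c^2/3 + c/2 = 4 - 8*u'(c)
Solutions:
 u(c) = C1 + c^4/48 - c^3/18 - c^2/32 + c/2


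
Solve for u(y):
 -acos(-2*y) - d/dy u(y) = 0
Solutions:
 u(y) = C1 - y*acos(-2*y) - sqrt(1 - 4*y^2)/2


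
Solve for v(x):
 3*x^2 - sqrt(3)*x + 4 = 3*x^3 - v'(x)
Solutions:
 v(x) = C1 + 3*x^4/4 - x^3 + sqrt(3)*x^2/2 - 4*x


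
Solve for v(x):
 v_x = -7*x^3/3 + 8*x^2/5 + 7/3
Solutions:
 v(x) = C1 - 7*x^4/12 + 8*x^3/15 + 7*x/3


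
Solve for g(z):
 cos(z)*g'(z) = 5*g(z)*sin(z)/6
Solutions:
 g(z) = C1/cos(z)^(5/6)


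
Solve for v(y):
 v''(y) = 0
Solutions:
 v(y) = C1 + C2*y


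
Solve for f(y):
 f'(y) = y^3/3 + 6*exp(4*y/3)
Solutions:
 f(y) = C1 + y^4/12 + 9*exp(4*y/3)/2


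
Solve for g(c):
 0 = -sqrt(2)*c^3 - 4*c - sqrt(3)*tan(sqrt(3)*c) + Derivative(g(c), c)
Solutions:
 g(c) = C1 + sqrt(2)*c^4/4 + 2*c^2 - log(cos(sqrt(3)*c))


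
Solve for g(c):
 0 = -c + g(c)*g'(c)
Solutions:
 g(c) = -sqrt(C1 + c^2)
 g(c) = sqrt(C1 + c^2)


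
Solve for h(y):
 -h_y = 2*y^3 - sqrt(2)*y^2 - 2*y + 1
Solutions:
 h(y) = C1 - y^4/2 + sqrt(2)*y^3/3 + y^2 - y


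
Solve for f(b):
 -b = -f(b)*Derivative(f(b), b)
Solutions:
 f(b) = -sqrt(C1 + b^2)
 f(b) = sqrt(C1 + b^2)


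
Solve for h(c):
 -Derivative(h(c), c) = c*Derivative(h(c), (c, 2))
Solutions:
 h(c) = C1 + C2*log(c)


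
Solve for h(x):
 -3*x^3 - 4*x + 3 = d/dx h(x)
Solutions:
 h(x) = C1 - 3*x^4/4 - 2*x^2 + 3*x


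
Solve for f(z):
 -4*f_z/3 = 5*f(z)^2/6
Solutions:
 f(z) = 8/(C1 + 5*z)


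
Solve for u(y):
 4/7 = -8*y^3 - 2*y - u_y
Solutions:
 u(y) = C1 - 2*y^4 - y^2 - 4*y/7


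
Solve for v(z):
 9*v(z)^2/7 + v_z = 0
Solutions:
 v(z) = 7/(C1 + 9*z)


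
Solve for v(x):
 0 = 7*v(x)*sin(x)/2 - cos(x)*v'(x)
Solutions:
 v(x) = C1/cos(x)^(7/2)


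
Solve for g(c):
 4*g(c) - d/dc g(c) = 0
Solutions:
 g(c) = C1*exp(4*c)


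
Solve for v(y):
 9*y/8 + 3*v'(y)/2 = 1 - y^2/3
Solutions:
 v(y) = C1 - 2*y^3/27 - 3*y^2/8 + 2*y/3


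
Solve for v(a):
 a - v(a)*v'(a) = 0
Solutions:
 v(a) = -sqrt(C1 + a^2)
 v(a) = sqrt(C1 + a^2)


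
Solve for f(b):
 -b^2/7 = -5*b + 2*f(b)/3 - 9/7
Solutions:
 f(b) = -3*b^2/14 + 15*b/2 + 27/14


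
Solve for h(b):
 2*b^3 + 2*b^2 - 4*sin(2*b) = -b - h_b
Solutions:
 h(b) = C1 - b^4/2 - 2*b^3/3 - b^2/2 - 2*cos(2*b)


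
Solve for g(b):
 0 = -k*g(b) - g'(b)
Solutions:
 g(b) = C1*exp(-b*k)


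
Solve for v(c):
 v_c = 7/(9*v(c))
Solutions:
 v(c) = -sqrt(C1 + 14*c)/3
 v(c) = sqrt(C1 + 14*c)/3


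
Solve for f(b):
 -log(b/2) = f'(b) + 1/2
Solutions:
 f(b) = C1 - b*log(b) + b/2 + b*log(2)


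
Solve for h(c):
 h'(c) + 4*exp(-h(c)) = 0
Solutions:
 h(c) = log(C1 - 4*c)


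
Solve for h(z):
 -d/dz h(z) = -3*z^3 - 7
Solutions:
 h(z) = C1 + 3*z^4/4 + 7*z


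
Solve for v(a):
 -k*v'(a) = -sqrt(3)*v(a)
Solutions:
 v(a) = C1*exp(sqrt(3)*a/k)


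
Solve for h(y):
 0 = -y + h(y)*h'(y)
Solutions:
 h(y) = -sqrt(C1 + y^2)
 h(y) = sqrt(C1 + y^2)


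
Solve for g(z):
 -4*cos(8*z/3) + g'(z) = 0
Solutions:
 g(z) = C1 + 3*sin(8*z/3)/2


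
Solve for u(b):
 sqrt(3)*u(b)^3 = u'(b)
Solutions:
 u(b) = -sqrt(2)*sqrt(-1/(C1 + sqrt(3)*b))/2
 u(b) = sqrt(2)*sqrt(-1/(C1 + sqrt(3)*b))/2


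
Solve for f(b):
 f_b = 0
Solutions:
 f(b) = C1


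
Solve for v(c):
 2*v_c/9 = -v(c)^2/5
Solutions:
 v(c) = 10/(C1 + 9*c)


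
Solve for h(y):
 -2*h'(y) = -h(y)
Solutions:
 h(y) = C1*exp(y/2)


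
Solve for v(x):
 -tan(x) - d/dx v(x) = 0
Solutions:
 v(x) = C1 + log(cos(x))


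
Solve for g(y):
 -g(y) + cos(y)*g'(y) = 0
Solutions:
 g(y) = C1*sqrt(sin(y) + 1)/sqrt(sin(y) - 1)


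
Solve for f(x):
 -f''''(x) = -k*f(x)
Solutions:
 f(x) = C1*exp(-k^(1/4)*x) + C2*exp(k^(1/4)*x) + C3*exp(-I*k^(1/4)*x) + C4*exp(I*k^(1/4)*x)


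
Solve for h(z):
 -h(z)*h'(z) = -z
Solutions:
 h(z) = -sqrt(C1 + z^2)
 h(z) = sqrt(C1 + z^2)


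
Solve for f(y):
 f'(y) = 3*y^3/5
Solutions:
 f(y) = C1 + 3*y^4/20


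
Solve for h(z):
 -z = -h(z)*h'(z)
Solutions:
 h(z) = -sqrt(C1 + z^2)
 h(z) = sqrt(C1 + z^2)


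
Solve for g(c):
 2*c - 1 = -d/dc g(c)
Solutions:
 g(c) = C1 - c^2 + c


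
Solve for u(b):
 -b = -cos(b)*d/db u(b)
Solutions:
 u(b) = C1 + Integral(b/cos(b), b)


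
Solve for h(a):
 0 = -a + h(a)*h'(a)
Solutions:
 h(a) = -sqrt(C1 + a^2)
 h(a) = sqrt(C1 + a^2)


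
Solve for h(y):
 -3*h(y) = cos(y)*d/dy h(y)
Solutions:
 h(y) = C1*(sin(y) - 1)^(3/2)/(sin(y) + 1)^(3/2)


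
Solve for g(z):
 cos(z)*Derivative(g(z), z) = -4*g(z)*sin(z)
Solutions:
 g(z) = C1*cos(z)^4


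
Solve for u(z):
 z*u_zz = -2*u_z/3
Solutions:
 u(z) = C1 + C2*z^(1/3)


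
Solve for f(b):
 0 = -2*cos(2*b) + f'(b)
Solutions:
 f(b) = C1 + sin(2*b)


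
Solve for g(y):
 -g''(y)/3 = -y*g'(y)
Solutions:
 g(y) = C1 + C2*erfi(sqrt(6)*y/2)


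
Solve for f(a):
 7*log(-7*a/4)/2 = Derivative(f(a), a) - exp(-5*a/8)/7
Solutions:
 f(a) = C1 + 7*a*log(-a)/2 + a*(-7*log(2) - 7/2 + 7*log(7)/2) - 8*exp(-5*a/8)/35


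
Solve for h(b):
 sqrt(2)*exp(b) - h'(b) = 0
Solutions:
 h(b) = C1 + sqrt(2)*exp(b)


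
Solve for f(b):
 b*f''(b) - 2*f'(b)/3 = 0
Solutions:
 f(b) = C1 + C2*b^(5/3)


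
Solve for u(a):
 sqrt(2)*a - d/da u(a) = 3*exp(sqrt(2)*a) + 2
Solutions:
 u(a) = C1 + sqrt(2)*a^2/2 - 2*a - 3*sqrt(2)*exp(sqrt(2)*a)/2


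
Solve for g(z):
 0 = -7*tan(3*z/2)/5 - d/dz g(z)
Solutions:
 g(z) = C1 + 14*log(cos(3*z/2))/15


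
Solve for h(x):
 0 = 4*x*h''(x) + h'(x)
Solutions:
 h(x) = C1 + C2*x^(3/4)


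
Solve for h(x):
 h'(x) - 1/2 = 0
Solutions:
 h(x) = C1 + x/2


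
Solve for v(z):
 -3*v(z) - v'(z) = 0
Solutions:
 v(z) = C1*exp(-3*z)


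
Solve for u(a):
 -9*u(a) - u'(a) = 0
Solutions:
 u(a) = C1*exp(-9*a)


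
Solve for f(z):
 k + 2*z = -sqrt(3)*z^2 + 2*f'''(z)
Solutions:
 f(z) = C1 + C2*z + C3*z^2 + k*z^3/12 + sqrt(3)*z^5/120 + z^4/24


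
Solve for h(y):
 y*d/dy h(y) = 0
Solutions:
 h(y) = C1


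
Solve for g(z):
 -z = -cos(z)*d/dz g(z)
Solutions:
 g(z) = C1 + Integral(z/cos(z), z)


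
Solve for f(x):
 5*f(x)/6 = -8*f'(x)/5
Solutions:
 f(x) = C1*exp(-25*x/48)


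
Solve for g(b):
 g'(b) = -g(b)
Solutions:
 g(b) = C1*exp(-b)


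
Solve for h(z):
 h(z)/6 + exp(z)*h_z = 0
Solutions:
 h(z) = C1*exp(exp(-z)/6)


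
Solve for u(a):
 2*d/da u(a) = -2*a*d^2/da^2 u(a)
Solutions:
 u(a) = C1 + C2*log(a)


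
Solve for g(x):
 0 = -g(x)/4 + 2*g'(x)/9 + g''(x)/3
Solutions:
 g(x) = C1*exp(x*(-2 + sqrt(31))/6) + C2*exp(-x*(2 + sqrt(31))/6)


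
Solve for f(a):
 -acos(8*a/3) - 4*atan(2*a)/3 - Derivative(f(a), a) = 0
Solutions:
 f(a) = C1 - a*acos(8*a/3) - 4*a*atan(2*a)/3 + sqrt(9 - 64*a^2)/8 + log(4*a^2 + 1)/3


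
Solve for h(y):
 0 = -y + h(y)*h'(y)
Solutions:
 h(y) = -sqrt(C1 + y^2)
 h(y) = sqrt(C1 + y^2)


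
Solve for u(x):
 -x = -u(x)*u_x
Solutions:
 u(x) = -sqrt(C1 + x^2)
 u(x) = sqrt(C1 + x^2)


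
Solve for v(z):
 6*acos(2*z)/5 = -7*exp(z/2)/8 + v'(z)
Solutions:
 v(z) = C1 + 6*z*acos(2*z)/5 - 3*sqrt(1 - 4*z^2)/5 + 7*exp(z/2)/4


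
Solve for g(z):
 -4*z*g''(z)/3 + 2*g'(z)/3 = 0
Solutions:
 g(z) = C1 + C2*z^(3/2)


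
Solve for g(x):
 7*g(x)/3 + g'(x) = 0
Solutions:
 g(x) = C1*exp(-7*x/3)


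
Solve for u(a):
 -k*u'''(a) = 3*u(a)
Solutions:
 u(a) = C1*exp(3^(1/3)*a*(-1/k)^(1/3)) + C2*exp(a*(-1/k)^(1/3)*(-3^(1/3) + 3^(5/6)*I)/2) + C3*exp(-a*(-1/k)^(1/3)*(3^(1/3) + 3^(5/6)*I)/2)


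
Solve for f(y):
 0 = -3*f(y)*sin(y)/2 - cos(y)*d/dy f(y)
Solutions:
 f(y) = C1*cos(y)^(3/2)


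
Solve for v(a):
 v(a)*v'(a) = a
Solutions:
 v(a) = -sqrt(C1 + a^2)
 v(a) = sqrt(C1 + a^2)


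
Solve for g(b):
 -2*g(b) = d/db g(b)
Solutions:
 g(b) = C1*exp(-2*b)


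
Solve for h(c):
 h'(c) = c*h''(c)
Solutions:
 h(c) = C1 + C2*c^2


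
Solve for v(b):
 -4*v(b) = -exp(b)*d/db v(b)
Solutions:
 v(b) = C1*exp(-4*exp(-b))


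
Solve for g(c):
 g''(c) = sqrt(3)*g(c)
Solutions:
 g(c) = C1*exp(-3^(1/4)*c) + C2*exp(3^(1/4)*c)


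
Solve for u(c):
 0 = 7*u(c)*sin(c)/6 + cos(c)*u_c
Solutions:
 u(c) = C1*cos(c)^(7/6)


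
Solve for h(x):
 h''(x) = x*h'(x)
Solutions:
 h(x) = C1 + C2*erfi(sqrt(2)*x/2)


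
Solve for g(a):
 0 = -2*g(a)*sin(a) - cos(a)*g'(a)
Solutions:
 g(a) = C1*cos(a)^2


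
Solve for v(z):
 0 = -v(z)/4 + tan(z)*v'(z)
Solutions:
 v(z) = C1*sin(z)^(1/4)


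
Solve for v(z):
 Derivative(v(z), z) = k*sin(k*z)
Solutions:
 v(z) = C1 - cos(k*z)


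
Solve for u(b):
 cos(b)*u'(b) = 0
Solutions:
 u(b) = C1


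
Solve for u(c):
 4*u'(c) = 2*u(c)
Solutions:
 u(c) = C1*exp(c/2)


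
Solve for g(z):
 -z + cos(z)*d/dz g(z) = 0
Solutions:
 g(z) = C1 + Integral(z/cos(z), z)


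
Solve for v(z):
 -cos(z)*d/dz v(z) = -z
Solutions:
 v(z) = C1 + Integral(z/cos(z), z)


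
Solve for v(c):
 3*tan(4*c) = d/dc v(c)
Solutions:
 v(c) = C1 - 3*log(cos(4*c))/4


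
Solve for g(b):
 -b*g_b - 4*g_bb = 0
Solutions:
 g(b) = C1 + C2*erf(sqrt(2)*b/4)


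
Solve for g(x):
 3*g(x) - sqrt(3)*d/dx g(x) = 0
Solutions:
 g(x) = C1*exp(sqrt(3)*x)


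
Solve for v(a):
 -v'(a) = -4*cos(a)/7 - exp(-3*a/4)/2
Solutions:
 v(a) = C1 + 4*sin(a)/7 - 2*exp(-3*a/4)/3


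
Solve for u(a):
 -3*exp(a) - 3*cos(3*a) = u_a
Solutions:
 u(a) = C1 - 3*exp(a) - sin(3*a)


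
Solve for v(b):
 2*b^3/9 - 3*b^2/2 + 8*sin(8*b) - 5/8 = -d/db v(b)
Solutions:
 v(b) = C1 - b^4/18 + b^3/2 + 5*b/8 + cos(8*b)


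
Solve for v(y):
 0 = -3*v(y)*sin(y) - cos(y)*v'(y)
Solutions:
 v(y) = C1*cos(y)^3


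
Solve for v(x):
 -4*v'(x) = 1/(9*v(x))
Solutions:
 v(x) = -sqrt(C1 - 2*x)/6
 v(x) = sqrt(C1 - 2*x)/6


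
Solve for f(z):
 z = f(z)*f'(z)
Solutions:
 f(z) = -sqrt(C1 + z^2)
 f(z) = sqrt(C1 + z^2)


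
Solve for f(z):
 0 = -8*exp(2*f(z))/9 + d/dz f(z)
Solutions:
 f(z) = log(-sqrt(-1/(C1 + 8*z))) - log(2)/2 + log(3)
 f(z) = log(-1/(C1 + 8*z))/2 - log(2)/2 + log(3)


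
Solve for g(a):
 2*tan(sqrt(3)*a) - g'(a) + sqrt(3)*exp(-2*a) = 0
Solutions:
 g(a) = C1 + sqrt(3)*log(tan(sqrt(3)*a)^2 + 1)/3 - sqrt(3)*exp(-2*a)/2


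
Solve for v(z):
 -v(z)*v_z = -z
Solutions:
 v(z) = -sqrt(C1 + z^2)
 v(z) = sqrt(C1 + z^2)


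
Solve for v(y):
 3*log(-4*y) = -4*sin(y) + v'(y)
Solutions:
 v(y) = C1 + 3*y*log(-y) - 3*y + 6*y*log(2) - 4*cos(y)


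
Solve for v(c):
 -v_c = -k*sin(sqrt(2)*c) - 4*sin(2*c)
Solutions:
 v(c) = C1 - sqrt(2)*k*cos(sqrt(2)*c)/2 - 2*cos(2*c)


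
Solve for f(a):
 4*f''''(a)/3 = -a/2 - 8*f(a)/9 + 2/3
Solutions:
 f(a) = -9*a/16 + (C1*sin(6^(3/4)*a/6) + C2*cos(6^(3/4)*a/6))*exp(-6^(3/4)*a/6) + (C3*sin(6^(3/4)*a/6) + C4*cos(6^(3/4)*a/6))*exp(6^(3/4)*a/6) + 3/4


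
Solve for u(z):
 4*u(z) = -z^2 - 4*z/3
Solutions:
 u(z) = z*(-3*z - 4)/12


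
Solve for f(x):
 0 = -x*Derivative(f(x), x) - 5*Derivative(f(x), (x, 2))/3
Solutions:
 f(x) = C1 + C2*erf(sqrt(30)*x/10)


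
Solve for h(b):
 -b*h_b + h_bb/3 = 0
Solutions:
 h(b) = C1 + C2*erfi(sqrt(6)*b/2)


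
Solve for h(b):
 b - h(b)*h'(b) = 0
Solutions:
 h(b) = -sqrt(C1 + b^2)
 h(b) = sqrt(C1 + b^2)


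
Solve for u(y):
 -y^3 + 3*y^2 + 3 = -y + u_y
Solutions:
 u(y) = C1 - y^4/4 + y^3 + y^2/2 + 3*y


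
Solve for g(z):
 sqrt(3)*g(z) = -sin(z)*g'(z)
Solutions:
 g(z) = C1*(cos(z) + 1)^(sqrt(3)/2)/(cos(z) - 1)^(sqrt(3)/2)


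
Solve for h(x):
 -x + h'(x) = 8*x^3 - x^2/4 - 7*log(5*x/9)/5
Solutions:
 h(x) = C1 + 2*x^4 - x^3/12 + x^2/2 - 7*x*log(x)/5 - 7*x*log(5)/5 + 7*x/5 + 14*x*log(3)/5


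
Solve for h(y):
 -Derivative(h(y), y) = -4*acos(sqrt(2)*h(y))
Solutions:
 Integral(1/acos(sqrt(2)*_y), (_y, h(y))) = C1 + 4*y


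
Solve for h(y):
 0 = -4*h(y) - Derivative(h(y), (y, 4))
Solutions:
 h(y) = (C1*sin(y) + C2*cos(y))*exp(-y) + (C3*sin(y) + C4*cos(y))*exp(y)


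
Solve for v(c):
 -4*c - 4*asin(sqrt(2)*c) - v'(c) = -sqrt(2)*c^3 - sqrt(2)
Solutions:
 v(c) = C1 + sqrt(2)*c^4/4 - 2*c^2 - 4*c*asin(sqrt(2)*c) + sqrt(2)*c - 2*sqrt(2)*sqrt(1 - 2*c^2)


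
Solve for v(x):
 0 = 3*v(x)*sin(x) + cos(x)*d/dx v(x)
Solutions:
 v(x) = C1*cos(x)^3


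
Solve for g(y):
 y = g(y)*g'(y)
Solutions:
 g(y) = -sqrt(C1 + y^2)
 g(y) = sqrt(C1 + y^2)


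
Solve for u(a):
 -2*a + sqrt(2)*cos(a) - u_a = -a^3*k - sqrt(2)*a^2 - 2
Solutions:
 u(a) = C1 + a^4*k/4 + sqrt(2)*a^3/3 - a^2 + 2*a + sqrt(2)*sin(a)


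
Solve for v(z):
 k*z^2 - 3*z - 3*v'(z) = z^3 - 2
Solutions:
 v(z) = C1 + k*z^3/9 - z^4/12 - z^2/2 + 2*z/3


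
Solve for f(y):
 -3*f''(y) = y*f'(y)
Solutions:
 f(y) = C1 + C2*erf(sqrt(6)*y/6)


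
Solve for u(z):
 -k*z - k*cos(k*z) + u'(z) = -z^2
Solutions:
 u(z) = C1 + k*z^2/2 - z^3/3 + sin(k*z)


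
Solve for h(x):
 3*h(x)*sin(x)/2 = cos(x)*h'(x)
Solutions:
 h(x) = C1/cos(x)^(3/2)


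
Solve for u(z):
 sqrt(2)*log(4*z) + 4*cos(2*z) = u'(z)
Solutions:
 u(z) = C1 + sqrt(2)*z*(log(z) - 1) + 2*sqrt(2)*z*log(2) + 2*sin(2*z)


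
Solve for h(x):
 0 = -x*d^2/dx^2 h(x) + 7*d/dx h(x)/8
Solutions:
 h(x) = C1 + C2*x^(15/8)


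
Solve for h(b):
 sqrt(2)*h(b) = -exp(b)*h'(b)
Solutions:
 h(b) = C1*exp(sqrt(2)*exp(-b))


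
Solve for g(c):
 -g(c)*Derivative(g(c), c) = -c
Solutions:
 g(c) = -sqrt(C1 + c^2)
 g(c) = sqrt(C1 + c^2)


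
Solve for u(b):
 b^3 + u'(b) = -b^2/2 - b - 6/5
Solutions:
 u(b) = C1 - b^4/4 - b^3/6 - b^2/2 - 6*b/5


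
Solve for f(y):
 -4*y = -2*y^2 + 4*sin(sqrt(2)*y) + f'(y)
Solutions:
 f(y) = C1 + 2*y^3/3 - 2*y^2 + 2*sqrt(2)*cos(sqrt(2)*y)


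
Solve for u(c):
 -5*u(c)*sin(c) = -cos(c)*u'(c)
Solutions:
 u(c) = C1/cos(c)^5


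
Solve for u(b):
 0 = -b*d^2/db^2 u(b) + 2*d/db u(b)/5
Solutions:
 u(b) = C1 + C2*b^(7/5)


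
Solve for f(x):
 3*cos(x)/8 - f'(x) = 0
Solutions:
 f(x) = C1 + 3*sin(x)/8


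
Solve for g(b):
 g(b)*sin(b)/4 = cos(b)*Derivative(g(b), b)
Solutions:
 g(b) = C1/cos(b)^(1/4)


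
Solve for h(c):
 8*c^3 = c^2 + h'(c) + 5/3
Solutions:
 h(c) = C1 + 2*c^4 - c^3/3 - 5*c/3


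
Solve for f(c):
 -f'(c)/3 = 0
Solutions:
 f(c) = C1


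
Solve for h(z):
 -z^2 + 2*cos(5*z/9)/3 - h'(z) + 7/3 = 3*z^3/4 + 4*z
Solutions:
 h(z) = C1 - 3*z^4/16 - z^3/3 - 2*z^2 + 7*z/3 + 6*sin(5*z/9)/5


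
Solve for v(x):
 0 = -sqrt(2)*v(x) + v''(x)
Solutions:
 v(x) = C1*exp(-2^(1/4)*x) + C2*exp(2^(1/4)*x)


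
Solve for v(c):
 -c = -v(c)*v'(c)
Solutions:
 v(c) = -sqrt(C1 + c^2)
 v(c) = sqrt(C1 + c^2)


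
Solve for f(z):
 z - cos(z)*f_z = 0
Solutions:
 f(z) = C1 + Integral(z/cos(z), z)


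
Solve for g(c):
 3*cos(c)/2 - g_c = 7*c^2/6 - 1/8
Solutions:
 g(c) = C1 - 7*c^3/18 + c/8 + 3*sin(c)/2


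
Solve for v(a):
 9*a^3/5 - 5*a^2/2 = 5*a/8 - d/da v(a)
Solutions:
 v(a) = C1 - 9*a^4/20 + 5*a^3/6 + 5*a^2/16


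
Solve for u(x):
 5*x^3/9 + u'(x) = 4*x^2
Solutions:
 u(x) = C1 - 5*x^4/36 + 4*x^3/3


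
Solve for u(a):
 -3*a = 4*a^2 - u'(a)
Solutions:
 u(a) = C1 + 4*a^3/3 + 3*a^2/2


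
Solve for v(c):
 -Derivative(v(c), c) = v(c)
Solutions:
 v(c) = C1*exp(-c)


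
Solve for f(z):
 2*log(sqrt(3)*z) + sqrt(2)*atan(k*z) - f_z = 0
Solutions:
 f(z) = C1 + 2*z*log(z) - 2*z + z*log(3) + sqrt(2)*Piecewise((z*atan(k*z) - log(k^2*z^2 + 1)/(2*k), Ne(k, 0)), (0, True))


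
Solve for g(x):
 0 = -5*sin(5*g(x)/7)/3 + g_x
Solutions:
 -5*x/3 + 7*log(cos(5*g(x)/7) - 1)/10 - 7*log(cos(5*g(x)/7) + 1)/10 = C1


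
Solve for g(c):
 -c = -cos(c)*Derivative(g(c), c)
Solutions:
 g(c) = C1 + Integral(c/cos(c), c)


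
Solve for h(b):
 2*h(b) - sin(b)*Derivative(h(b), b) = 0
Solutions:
 h(b) = C1*(cos(b) - 1)/(cos(b) + 1)


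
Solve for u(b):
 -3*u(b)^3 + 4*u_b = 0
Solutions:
 u(b) = -sqrt(2)*sqrt(-1/(C1 + 3*b))
 u(b) = sqrt(2)*sqrt(-1/(C1 + 3*b))


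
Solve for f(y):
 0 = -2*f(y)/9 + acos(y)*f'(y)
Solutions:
 f(y) = C1*exp(2*Integral(1/acos(y), y)/9)


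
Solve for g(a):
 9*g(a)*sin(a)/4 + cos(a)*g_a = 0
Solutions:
 g(a) = C1*cos(a)^(9/4)


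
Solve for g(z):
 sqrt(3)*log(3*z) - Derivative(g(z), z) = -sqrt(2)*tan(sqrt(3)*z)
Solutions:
 g(z) = C1 + sqrt(3)*z*(log(z) - 1) + sqrt(3)*z*log(3) - sqrt(6)*log(cos(sqrt(3)*z))/3


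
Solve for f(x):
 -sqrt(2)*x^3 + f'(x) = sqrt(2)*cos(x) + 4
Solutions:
 f(x) = C1 + sqrt(2)*x^4/4 + 4*x + sqrt(2)*sin(x)


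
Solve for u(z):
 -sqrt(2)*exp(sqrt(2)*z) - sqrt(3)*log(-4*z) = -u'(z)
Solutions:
 u(z) = C1 + sqrt(3)*z*log(-z) + sqrt(3)*z*(-1 + 2*log(2)) + exp(sqrt(2)*z)


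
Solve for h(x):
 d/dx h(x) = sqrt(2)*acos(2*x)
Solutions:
 h(x) = C1 + sqrt(2)*(x*acos(2*x) - sqrt(1 - 4*x^2)/2)


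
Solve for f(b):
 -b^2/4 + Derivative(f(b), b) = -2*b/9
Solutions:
 f(b) = C1 + b^3/12 - b^2/9


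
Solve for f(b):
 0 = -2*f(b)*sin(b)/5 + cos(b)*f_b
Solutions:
 f(b) = C1/cos(b)^(2/5)


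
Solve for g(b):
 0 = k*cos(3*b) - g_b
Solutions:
 g(b) = C1 + k*sin(3*b)/3


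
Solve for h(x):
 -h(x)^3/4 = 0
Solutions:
 h(x) = 0


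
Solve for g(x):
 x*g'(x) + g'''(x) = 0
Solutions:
 g(x) = C1 + Integral(C2*airyai(-x) + C3*airybi(-x), x)


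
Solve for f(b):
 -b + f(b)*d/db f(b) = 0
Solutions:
 f(b) = -sqrt(C1 + b^2)
 f(b) = sqrt(C1 + b^2)


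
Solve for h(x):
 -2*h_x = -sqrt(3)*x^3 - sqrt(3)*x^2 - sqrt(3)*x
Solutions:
 h(x) = C1 + sqrt(3)*x^4/8 + sqrt(3)*x^3/6 + sqrt(3)*x^2/4


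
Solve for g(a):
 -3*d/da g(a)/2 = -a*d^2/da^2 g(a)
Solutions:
 g(a) = C1 + C2*a^(5/2)


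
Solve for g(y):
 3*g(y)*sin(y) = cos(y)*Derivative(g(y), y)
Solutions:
 g(y) = C1/cos(y)^3


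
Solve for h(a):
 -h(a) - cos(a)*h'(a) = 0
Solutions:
 h(a) = C1*sqrt(sin(a) - 1)/sqrt(sin(a) + 1)


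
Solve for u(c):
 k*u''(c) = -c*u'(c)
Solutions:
 u(c) = C1 + C2*sqrt(k)*erf(sqrt(2)*c*sqrt(1/k)/2)


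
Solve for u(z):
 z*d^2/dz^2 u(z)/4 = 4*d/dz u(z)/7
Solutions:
 u(z) = C1 + C2*z^(23/7)


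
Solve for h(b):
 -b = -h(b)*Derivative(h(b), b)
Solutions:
 h(b) = -sqrt(C1 + b^2)
 h(b) = sqrt(C1 + b^2)


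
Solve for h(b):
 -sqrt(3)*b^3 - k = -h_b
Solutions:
 h(b) = C1 + sqrt(3)*b^4/4 + b*k


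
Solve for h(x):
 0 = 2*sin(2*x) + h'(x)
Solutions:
 h(x) = C1 + cos(2*x)


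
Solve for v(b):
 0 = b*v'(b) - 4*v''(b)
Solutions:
 v(b) = C1 + C2*erfi(sqrt(2)*b/4)


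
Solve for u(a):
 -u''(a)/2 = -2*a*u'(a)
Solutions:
 u(a) = C1 + C2*erfi(sqrt(2)*a)


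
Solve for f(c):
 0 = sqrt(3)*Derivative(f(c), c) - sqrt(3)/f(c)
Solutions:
 f(c) = -sqrt(C1 + 2*c)
 f(c) = sqrt(C1 + 2*c)


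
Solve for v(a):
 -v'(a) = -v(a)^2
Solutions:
 v(a) = -1/(C1 + a)


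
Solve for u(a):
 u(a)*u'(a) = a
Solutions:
 u(a) = -sqrt(C1 + a^2)
 u(a) = sqrt(C1 + a^2)


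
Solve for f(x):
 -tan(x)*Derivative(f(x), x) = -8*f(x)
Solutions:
 f(x) = C1*sin(x)^8


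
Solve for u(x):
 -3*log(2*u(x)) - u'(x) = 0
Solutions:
 Integral(1/(log(_y) + log(2)), (_y, u(x)))/3 = C1 - x


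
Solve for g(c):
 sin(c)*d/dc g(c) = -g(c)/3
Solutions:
 g(c) = C1*(cos(c) + 1)^(1/6)/(cos(c) - 1)^(1/6)


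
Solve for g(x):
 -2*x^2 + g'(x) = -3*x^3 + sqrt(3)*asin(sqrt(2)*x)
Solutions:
 g(x) = C1 - 3*x^4/4 + 2*x^3/3 + sqrt(3)*(x*asin(sqrt(2)*x) + sqrt(2)*sqrt(1 - 2*x^2)/2)


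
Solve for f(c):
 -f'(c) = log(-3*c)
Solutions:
 f(c) = C1 - c*log(-c) + c*(1 - log(3))


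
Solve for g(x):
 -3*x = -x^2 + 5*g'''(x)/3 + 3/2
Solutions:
 g(x) = C1 + C2*x + C3*x^2 + x^5/100 - 3*x^4/40 - 3*x^3/20


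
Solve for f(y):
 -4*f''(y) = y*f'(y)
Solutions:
 f(y) = C1 + C2*erf(sqrt(2)*y/4)


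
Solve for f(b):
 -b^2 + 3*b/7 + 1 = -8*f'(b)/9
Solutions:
 f(b) = C1 + 3*b^3/8 - 27*b^2/112 - 9*b/8


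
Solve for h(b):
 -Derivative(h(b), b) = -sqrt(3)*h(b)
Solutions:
 h(b) = C1*exp(sqrt(3)*b)


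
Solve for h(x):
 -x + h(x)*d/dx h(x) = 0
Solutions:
 h(x) = -sqrt(C1 + x^2)
 h(x) = sqrt(C1 + x^2)


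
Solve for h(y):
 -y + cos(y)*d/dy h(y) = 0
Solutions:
 h(y) = C1 + Integral(y/cos(y), y)


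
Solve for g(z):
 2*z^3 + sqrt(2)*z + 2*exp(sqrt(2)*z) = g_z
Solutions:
 g(z) = C1 + z^4/2 + sqrt(2)*z^2/2 + sqrt(2)*exp(sqrt(2)*z)


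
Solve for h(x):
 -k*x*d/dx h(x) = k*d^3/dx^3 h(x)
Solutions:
 h(x) = C1 + Integral(C2*airyai(-x) + C3*airybi(-x), x)


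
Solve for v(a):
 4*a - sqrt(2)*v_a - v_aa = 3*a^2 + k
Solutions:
 v(a) = C1 + C2*exp(-sqrt(2)*a) - sqrt(2)*a^3/2 + sqrt(2)*a^2 + 3*a^2/2 - sqrt(2)*a*k/2 - 3*sqrt(2)*a/2 - 2*a


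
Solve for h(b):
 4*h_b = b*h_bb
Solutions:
 h(b) = C1 + C2*b^5


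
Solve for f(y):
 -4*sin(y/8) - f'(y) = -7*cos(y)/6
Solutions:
 f(y) = C1 + 7*sin(y)/6 + 32*cos(y/8)


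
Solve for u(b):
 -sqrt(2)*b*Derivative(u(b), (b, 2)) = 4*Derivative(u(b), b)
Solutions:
 u(b) = C1 + C2*b^(1 - 2*sqrt(2))


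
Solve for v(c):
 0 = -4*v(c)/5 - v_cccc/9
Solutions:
 v(c) = (C1*sin(sqrt(3)*5^(3/4)*c/5) + C2*cos(sqrt(3)*5^(3/4)*c/5))*exp(-sqrt(3)*5^(3/4)*c/5) + (C3*sin(sqrt(3)*5^(3/4)*c/5) + C4*cos(sqrt(3)*5^(3/4)*c/5))*exp(sqrt(3)*5^(3/4)*c/5)


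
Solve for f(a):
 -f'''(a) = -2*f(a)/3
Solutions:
 f(a) = C3*exp(2^(1/3)*3^(2/3)*a/3) + (C1*sin(2^(1/3)*3^(1/6)*a/2) + C2*cos(2^(1/3)*3^(1/6)*a/2))*exp(-2^(1/3)*3^(2/3)*a/6)


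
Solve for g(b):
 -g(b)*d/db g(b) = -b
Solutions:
 g(b) = -sqrt(C1 + b^2)
 g(b) = sqrt(C1 + b^2)


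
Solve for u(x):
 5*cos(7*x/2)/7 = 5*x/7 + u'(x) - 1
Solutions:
 u(x) = C1 - 5*x^2/14 + x + 10*sin(7*x/2)/49


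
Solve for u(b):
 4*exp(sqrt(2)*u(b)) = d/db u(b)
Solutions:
 u(b) = sqrt(2)*(2*log(-1/(C1 + 4*b)) - log(2))/4


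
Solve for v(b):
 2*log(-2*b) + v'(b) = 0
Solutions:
 v(b) = C1 - 2*b*log(-b) + 2*b*(1 - log(2))


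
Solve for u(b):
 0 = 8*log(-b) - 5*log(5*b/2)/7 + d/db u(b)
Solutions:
 u(b) = C1 - 51*b*log(b)/7 + b*(-5*log(2)/7 + 5*log(5)/7 + 51/7 - 8*I*pi)


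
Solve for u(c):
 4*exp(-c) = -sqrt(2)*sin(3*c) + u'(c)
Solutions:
 u(c) = C1 - sqrt(2)*cos(3*c)/3 - 4*exp(-c)


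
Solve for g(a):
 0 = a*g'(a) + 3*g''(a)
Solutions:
 g(a) = C1 + C2*erf(sqrt(6)*a/6)


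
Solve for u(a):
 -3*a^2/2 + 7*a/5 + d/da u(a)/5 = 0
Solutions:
 u(a) = C1 + 5*a^3/2 - 7*a^2/2


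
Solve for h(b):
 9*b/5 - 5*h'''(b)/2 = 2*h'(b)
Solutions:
 h(b) = C1 + C2*sin(2*sqrt(5)*b/5) + C3*cos(2*sqrt(5)*b/5) + 9*b^2/20


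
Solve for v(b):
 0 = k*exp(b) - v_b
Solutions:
 v(b) = C1 + k*exp(b)


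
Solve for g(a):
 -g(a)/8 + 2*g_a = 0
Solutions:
 g(a) = C1*exp(a/16)
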